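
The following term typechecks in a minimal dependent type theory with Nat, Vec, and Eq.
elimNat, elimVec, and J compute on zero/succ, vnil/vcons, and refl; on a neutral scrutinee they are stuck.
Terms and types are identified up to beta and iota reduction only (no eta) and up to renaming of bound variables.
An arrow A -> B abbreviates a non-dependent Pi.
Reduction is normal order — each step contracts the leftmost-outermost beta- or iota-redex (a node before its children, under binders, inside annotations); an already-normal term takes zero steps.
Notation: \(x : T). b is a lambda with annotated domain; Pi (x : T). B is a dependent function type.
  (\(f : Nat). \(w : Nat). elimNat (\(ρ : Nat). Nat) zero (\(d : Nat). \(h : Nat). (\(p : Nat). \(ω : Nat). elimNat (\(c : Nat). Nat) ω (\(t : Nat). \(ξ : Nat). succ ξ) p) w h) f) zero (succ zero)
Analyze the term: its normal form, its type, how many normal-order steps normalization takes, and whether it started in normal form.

normal form:
  zero
type:
  Nat
steps to reach normal form (normal order): 3
term was already normal: no
first redex: a beta-redex


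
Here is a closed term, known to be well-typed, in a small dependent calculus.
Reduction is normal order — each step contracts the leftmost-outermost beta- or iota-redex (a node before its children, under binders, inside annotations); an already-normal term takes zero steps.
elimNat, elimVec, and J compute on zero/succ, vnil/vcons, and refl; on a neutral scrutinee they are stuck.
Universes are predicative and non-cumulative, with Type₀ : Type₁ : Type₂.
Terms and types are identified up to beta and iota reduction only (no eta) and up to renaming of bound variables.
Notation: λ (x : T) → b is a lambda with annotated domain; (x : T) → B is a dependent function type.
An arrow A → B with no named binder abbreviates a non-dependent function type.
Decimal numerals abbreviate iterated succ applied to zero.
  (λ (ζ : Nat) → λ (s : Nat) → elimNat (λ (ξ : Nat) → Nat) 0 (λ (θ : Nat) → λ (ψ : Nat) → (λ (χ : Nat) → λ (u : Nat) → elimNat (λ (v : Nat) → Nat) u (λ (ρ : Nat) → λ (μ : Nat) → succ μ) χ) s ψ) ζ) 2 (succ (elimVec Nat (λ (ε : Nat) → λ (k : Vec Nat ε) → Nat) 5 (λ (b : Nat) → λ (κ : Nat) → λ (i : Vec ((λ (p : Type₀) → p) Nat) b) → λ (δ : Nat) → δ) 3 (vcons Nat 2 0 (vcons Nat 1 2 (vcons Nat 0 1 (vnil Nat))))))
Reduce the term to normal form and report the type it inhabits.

resulting normal form:
  12
inferred type:
  Nat


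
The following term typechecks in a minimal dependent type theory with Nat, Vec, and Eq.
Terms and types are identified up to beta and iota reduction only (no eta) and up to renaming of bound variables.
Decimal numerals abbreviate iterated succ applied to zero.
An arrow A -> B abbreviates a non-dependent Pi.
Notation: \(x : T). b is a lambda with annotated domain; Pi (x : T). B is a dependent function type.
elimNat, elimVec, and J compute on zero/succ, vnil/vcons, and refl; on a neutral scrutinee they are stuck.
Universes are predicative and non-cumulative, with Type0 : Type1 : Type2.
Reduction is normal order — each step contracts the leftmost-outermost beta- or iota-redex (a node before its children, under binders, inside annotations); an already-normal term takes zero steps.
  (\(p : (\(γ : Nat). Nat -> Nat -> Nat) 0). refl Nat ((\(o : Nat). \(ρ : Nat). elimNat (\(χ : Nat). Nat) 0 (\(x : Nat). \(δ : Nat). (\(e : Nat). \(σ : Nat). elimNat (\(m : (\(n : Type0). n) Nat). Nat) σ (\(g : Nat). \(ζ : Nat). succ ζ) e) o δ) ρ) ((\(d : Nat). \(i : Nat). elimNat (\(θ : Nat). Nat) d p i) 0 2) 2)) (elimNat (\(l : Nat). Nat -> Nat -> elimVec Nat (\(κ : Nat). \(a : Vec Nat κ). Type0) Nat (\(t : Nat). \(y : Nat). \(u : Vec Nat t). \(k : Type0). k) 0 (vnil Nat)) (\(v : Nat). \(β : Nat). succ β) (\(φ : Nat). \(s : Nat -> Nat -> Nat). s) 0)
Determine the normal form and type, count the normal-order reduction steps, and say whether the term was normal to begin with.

reduced normal form:
  refl Nat 4
the term's type:
  Eq Nat 4 4
steps to reach normal form (normal order): 52
already normal: no
first contracted redex: a beta-redex


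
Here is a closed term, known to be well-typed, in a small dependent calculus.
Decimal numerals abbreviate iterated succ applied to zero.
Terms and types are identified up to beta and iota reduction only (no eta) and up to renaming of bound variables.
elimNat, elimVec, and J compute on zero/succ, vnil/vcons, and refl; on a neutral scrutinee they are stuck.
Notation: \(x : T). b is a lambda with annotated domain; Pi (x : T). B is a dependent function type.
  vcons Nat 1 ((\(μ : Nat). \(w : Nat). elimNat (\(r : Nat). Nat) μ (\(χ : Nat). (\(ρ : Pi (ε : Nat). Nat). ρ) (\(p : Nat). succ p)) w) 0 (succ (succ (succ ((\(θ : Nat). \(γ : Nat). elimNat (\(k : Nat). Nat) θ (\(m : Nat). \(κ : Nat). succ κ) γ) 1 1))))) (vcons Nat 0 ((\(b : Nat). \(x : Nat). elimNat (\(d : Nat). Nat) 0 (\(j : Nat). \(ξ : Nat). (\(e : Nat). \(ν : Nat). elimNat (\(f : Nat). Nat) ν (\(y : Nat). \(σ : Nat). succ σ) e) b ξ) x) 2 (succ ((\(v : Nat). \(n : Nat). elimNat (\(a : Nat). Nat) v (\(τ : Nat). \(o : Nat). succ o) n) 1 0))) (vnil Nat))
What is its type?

the term's type:
  Vec Nat 2


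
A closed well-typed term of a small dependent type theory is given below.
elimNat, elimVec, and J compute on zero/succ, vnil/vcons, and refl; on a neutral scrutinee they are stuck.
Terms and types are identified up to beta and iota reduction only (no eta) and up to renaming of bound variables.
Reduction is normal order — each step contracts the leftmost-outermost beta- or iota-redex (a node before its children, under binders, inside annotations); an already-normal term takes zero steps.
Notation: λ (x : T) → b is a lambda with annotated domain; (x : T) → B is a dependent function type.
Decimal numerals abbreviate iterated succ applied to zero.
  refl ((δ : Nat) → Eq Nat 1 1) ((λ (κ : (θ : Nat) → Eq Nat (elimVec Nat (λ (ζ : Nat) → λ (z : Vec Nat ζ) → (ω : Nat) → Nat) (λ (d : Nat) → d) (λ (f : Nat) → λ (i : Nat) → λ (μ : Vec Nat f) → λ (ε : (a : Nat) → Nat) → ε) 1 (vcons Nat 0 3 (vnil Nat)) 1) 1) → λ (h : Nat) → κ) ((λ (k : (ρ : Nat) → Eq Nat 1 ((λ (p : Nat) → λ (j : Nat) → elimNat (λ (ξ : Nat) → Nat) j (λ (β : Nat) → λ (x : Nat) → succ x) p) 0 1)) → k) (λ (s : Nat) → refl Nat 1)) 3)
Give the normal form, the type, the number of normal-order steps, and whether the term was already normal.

normal form:
  refl ((δ : Nat) → Eq Nat 1 1) (λ (κ : Nat) → refl Nat 1)
inferred type:
  Eq ((δ : Nat) → Eq Nat 1 1) (λ (κ : Nat) → refl Nat 1) (λ (θ : Nat) → refl Nat 1)
normal-order step count: 3
started in normal form: no
first redex: a beta-redex


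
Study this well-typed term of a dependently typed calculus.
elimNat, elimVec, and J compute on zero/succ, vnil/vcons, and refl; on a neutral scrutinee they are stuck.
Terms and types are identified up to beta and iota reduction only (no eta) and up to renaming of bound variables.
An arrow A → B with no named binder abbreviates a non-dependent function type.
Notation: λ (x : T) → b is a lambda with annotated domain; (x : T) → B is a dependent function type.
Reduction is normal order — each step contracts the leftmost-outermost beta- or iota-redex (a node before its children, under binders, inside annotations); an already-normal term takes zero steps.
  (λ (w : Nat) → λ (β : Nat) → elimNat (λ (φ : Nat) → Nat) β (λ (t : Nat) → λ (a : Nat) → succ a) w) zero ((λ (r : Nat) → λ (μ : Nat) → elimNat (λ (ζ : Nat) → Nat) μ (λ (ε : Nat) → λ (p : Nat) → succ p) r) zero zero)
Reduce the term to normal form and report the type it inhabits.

reduced normal form:
  zero
type:
  Nat
observation: the term reaches its normal form after 6 normal-order steps.


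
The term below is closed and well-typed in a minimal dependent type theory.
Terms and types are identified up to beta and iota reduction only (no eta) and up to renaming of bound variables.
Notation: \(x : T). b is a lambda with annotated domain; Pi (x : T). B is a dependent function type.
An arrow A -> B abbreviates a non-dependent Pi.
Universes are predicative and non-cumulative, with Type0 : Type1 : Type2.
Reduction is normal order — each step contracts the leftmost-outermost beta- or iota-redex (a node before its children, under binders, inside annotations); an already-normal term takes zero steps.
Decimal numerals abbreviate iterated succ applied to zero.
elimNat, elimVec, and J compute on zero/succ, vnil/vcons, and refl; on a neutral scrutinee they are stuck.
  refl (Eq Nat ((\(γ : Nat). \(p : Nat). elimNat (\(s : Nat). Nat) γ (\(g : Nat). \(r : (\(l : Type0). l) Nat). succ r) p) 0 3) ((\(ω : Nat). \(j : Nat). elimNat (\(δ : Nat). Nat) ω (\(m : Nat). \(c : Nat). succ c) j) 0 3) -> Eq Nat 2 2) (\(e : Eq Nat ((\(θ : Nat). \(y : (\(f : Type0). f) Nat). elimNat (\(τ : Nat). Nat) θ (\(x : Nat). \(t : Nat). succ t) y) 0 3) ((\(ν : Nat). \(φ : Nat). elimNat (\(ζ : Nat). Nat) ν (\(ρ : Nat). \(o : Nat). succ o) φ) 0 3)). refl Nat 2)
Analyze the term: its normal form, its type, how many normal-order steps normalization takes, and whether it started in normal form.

resulting normal form:
  refl (Eq Nat 3 3 -> Eq Nat 2 2) (\(γ : Eq Nat 3 3). refl Nat 2)
inferred type:
  Eq (Eq Nat 3 3 -> Eq Nat 2 2) (\(γ : Eq Nat 3 3). refl Nat 2) (\(p : Eq Nat 3 3). refl Nat 2)
reduction steps (normal order): 48
already normal: no
first redex: a beta-redex


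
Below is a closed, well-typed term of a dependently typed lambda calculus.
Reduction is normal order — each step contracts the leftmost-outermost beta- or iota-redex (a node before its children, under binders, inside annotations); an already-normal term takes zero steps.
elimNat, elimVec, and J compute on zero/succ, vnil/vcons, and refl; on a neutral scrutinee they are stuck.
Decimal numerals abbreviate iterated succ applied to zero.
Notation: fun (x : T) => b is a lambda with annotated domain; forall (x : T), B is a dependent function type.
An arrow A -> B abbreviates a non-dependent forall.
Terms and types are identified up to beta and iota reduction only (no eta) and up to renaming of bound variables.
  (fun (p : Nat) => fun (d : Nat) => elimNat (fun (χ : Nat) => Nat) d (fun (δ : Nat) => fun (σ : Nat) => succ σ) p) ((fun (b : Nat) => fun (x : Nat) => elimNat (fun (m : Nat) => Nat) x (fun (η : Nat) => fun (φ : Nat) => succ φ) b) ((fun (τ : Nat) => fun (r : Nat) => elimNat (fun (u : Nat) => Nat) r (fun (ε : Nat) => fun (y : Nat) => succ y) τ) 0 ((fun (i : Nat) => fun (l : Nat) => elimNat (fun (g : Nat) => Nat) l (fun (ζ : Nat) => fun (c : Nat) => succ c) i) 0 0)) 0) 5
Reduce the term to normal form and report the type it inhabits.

reduced normal form:
  5
type:
  Nat
observation: reduction starts at a beta-redex, and 12 normal-order steps reach the normal form.


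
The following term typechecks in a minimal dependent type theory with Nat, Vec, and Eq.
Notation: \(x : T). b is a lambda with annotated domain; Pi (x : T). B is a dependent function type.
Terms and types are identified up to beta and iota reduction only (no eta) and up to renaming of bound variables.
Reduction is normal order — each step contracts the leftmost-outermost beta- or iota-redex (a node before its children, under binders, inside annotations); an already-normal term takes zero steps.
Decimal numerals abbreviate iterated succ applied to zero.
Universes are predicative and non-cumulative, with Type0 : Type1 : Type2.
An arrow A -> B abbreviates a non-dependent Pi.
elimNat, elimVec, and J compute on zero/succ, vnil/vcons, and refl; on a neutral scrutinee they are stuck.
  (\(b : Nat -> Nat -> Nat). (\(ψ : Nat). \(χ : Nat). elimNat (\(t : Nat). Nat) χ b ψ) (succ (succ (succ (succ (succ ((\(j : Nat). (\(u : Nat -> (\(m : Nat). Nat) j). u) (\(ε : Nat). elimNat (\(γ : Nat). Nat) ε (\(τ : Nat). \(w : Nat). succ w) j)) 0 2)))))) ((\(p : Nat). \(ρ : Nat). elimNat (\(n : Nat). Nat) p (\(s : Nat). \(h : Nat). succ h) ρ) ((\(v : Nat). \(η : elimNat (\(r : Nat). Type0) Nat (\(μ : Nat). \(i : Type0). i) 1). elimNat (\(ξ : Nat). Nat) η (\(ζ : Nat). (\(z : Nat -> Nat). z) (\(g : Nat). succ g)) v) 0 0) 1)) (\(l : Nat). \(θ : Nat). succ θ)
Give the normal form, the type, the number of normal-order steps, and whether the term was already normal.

normal form:
  8
the term's type:
  Nat
steps to reach normal form (normal order): 38
started in normal form: no
first contracted redex: a beta-redex


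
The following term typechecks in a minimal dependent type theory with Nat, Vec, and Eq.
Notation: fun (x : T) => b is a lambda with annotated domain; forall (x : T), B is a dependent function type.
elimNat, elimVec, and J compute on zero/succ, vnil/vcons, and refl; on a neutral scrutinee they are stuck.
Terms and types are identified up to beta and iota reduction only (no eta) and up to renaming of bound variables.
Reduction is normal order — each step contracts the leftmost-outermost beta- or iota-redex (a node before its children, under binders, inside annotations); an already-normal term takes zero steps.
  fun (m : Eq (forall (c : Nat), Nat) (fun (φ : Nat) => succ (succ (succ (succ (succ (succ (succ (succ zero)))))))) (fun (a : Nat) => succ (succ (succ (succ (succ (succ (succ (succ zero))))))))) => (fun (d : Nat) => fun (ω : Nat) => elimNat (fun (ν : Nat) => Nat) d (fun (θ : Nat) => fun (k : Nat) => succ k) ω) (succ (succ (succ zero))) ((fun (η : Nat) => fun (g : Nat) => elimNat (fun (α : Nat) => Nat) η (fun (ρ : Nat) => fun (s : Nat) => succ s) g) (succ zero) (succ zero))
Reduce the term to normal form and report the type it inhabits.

reduced normal form:
  fun (m : Eq (forall (c : Nat), Nat) (fun (φ : Nat) => succ (succ (succ (succ (succ (succ (succ (succ zero)))))))) (fun (a : Nat) => succ (succ (succ (succ (succ (succ (succ (succ zero))))))))) => succ (succ (succ (succ (succ zero))))
inferred type:
  forall (m : Eq (forall (c : Nat), Nat) (fun (φ : Nat) => succ (succ (succ (succ (succ (succ (succ (succ zero)))))))) (fun (a : Nat) => succ (succ (succ (succ (succ (succ (succ (succ zero))))))))), Nat
observation: normalization takes exactly 15 steps under the normal-order strategy.


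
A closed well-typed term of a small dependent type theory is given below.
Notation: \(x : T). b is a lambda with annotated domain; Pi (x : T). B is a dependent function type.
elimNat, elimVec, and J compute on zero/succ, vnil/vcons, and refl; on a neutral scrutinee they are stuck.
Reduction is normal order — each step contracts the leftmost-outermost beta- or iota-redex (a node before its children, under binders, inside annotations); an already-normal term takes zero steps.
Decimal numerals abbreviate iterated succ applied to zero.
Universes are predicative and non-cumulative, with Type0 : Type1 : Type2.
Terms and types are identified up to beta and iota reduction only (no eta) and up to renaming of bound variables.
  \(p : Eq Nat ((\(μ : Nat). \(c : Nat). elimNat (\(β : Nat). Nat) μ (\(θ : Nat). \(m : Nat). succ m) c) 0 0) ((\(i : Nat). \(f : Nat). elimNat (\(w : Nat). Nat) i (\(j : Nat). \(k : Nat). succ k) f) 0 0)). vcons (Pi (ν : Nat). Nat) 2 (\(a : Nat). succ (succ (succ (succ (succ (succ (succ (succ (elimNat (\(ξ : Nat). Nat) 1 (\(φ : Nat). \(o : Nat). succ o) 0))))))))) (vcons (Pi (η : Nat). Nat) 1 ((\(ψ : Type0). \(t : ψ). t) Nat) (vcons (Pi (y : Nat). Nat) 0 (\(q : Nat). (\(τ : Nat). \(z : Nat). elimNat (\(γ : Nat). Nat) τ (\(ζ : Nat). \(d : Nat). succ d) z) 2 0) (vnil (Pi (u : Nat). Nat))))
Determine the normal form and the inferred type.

resulting normal form:
  \(p : Eq Nat 0 0). vcons (Pi (μ : Nat). Nat) 2 (\(c : Nat). 9) (vcons (Pi (β : Nat). Nat) 1 (\(θ : Nat). θ) (vcons (Pi (m : Nat). Nat) 0 (\(i : Nat). 2) (vnil (Pi (f : Nat). Nat))))
inferred type:
  Pi (p : Eq Nat 0 0). Vec (Pi (μ : Nat). Nat) 3
observation: contracting a beta-redex first, the term normalizes in 11 steps.


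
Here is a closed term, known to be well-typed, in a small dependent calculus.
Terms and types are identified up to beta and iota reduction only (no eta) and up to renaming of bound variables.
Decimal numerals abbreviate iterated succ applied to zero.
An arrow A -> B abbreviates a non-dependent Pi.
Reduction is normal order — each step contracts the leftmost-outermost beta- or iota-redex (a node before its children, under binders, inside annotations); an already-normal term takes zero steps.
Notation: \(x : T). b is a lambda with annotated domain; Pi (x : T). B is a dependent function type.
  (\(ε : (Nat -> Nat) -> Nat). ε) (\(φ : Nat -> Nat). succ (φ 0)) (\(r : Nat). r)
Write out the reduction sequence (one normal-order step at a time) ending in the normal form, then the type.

reduction (normal order):
  (\(ε : (Nat -> Nat) -> Nat). ε) (\(φ : Nat -> Nat). succ (φ 0)) (\(r : Nat). r)
  ~> (\(ε : Nat -> Nat). succ (ε 0)) (\(φ : Nat). φ)
  ~> succ ((\(ε : Nat). ε) 0)
  ~> 1
type:
  Nat


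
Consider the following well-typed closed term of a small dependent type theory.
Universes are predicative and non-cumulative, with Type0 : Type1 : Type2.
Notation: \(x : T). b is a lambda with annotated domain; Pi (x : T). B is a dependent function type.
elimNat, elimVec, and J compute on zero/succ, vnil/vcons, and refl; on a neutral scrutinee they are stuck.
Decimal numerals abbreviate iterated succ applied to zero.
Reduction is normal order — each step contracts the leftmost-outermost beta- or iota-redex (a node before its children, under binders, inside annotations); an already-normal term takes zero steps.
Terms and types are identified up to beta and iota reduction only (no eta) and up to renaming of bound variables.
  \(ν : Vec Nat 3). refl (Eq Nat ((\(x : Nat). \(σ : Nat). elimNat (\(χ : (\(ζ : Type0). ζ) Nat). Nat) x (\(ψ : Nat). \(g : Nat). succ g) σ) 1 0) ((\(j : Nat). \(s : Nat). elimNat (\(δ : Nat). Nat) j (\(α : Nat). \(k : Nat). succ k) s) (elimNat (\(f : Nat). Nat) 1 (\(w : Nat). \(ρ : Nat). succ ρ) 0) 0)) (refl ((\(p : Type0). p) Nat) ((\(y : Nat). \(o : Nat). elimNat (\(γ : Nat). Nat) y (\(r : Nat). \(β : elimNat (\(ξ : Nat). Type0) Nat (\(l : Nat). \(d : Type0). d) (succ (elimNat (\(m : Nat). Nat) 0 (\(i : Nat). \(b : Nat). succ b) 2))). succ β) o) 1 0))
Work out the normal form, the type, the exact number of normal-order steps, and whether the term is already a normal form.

reduced normal form:
  \(ν : Vec Nat 3). refl (Eq Nat 1 1) (refl Nat 1)
inferred type:
  Pi (ν : Vec Nat 3). Eq (Eq Nat 1 1) (refl Nat 1) (refl Nat 1)
reduction steps (normal order): 11
already normal: no
first contracted redex: a beta-redex


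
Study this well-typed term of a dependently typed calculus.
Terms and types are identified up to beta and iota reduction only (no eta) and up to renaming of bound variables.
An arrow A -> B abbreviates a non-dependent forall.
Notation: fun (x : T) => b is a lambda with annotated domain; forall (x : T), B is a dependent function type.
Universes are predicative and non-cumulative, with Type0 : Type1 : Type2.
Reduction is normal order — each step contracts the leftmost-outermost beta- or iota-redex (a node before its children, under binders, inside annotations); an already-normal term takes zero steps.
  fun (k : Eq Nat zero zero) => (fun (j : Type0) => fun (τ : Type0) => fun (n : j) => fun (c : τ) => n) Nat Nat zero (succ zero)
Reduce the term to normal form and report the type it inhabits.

normal form:
  fun (k : Eq Nat zero zero) => zero
the term's type:
  Eq Nat zero zero -> Nat
observation: the leftmost-outermost redex is a beta-redex, and normalization takes 4 steps.


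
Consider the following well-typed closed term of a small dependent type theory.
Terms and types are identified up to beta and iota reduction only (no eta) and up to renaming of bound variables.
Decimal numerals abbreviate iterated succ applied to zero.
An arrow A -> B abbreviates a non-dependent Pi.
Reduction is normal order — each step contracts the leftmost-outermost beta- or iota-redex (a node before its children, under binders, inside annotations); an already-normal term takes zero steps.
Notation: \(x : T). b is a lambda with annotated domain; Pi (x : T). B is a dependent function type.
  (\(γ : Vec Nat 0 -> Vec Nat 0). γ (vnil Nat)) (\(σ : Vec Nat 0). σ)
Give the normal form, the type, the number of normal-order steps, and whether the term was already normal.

reduced normal form:
  vnil Nat
the term's type:
  Vec Nat 0
reduction steps (normal order): 2
started in normal form: no
first contracted redex: a beta-redex


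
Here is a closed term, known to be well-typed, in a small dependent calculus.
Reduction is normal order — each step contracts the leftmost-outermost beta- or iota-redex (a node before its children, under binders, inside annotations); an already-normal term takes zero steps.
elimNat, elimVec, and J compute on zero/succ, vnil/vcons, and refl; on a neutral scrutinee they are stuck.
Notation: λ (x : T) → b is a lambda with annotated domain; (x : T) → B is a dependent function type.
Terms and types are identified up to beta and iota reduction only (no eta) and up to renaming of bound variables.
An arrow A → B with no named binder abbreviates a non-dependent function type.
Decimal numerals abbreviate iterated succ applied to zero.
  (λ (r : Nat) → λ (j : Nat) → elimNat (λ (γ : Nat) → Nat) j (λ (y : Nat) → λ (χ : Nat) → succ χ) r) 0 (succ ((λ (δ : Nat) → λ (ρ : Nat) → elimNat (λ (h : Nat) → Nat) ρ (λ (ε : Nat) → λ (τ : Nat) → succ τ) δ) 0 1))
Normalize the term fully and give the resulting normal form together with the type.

reduced normal form:
  2
the term's type:
  Nat


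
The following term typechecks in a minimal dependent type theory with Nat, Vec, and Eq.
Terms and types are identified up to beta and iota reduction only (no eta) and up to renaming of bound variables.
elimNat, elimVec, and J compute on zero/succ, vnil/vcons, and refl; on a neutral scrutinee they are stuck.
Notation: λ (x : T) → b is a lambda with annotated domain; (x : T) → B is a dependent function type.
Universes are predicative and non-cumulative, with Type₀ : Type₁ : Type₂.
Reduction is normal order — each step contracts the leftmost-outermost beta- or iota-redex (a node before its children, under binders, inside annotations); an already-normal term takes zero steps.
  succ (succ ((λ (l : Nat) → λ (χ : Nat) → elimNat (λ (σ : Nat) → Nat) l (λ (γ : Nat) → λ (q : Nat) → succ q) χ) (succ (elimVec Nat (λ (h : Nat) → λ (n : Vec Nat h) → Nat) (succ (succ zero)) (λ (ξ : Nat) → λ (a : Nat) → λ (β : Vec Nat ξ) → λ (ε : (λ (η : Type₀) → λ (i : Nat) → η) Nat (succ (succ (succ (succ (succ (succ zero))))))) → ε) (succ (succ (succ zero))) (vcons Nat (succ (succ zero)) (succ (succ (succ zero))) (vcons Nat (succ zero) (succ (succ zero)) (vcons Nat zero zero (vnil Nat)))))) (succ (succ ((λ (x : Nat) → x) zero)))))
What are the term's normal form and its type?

resulting normal form:
  succ (succ (succ (succ (succ (succ (succ zero))))))
type:
  Nat


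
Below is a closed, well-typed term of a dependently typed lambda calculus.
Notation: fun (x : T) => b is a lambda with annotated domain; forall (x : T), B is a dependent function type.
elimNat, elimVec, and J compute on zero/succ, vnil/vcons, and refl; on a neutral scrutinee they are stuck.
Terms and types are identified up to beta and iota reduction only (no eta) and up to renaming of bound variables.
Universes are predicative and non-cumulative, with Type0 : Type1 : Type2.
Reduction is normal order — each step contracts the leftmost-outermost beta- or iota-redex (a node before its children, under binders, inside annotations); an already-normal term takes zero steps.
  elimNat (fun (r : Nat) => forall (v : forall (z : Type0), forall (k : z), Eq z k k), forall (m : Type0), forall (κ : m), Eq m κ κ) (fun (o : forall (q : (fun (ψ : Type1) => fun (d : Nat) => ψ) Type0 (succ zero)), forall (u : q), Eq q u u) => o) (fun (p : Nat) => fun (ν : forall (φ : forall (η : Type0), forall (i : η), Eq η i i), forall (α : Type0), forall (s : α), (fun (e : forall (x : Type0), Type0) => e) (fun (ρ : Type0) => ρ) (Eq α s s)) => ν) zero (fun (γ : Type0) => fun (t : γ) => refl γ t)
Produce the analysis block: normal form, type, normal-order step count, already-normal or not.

normal form:
  fun (r : Type0) => fun (v : r) => refl r v
type:
  forall (r : Type0), forall (v : r), Eq r v v
reduction steps (normal order): 2
started in normal form: no
first redex: an elimNat iota-redex


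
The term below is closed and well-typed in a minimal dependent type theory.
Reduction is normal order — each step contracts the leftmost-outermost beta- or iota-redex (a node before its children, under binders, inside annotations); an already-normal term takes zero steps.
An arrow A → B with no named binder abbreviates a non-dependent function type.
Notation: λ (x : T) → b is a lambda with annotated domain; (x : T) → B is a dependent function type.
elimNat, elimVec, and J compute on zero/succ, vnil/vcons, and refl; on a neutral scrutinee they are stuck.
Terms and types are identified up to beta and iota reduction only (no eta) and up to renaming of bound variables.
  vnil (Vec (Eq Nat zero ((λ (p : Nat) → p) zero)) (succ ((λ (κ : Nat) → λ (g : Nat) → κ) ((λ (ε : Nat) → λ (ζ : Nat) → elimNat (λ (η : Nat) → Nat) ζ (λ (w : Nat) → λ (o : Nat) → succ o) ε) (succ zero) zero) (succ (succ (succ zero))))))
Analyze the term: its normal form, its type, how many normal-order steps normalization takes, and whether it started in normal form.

resulting normal form:
  vnil (Vec (Eq Nat zero zero) (succ (succ zero)))
type:
  Vec (Vec (Eq Nat zero zero) (succ (succ zero))) zero
reduction steps (normal order): 9
term was already normal: no
first redex: a beta-redex


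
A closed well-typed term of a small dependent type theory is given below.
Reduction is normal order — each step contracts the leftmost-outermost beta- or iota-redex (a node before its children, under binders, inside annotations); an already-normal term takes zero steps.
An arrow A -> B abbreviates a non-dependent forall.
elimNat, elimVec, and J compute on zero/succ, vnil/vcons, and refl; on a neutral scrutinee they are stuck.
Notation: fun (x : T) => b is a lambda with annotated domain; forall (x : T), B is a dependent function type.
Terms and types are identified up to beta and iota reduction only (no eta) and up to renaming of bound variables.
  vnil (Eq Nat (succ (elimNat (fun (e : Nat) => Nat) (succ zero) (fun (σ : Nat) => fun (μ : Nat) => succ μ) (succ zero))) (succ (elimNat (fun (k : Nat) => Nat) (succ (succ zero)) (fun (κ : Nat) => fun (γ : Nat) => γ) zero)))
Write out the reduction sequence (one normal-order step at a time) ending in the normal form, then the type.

normal-order reduction sequence:
  vnil (Eq Nat (succ (elimNat (fun (e : Nat) => Nat) (succ zero) (fun (σ : Nat) => fun (μ : Nat) => succ μ) (succ zero))) (succ (elimNat (fun (k : Nat) => Nat) (succ (succ zero)) (fun (κ : Nat) => fun (γ : Nat) => γ) zero)))
  ~> vnil (Eq Nat (succ ((fun (e : Nat) => fun (σ : Nat) => succ σ) zero (elimNat (fun (μ : Nat) => Nat) (succ zero) (fun (k : Nat) => fun (κ : Nat) => succ κ) zero))) (succ (elimNat (fun (γ : Nat) => Nat) (succ (succ zero)) (fun (δ : Nat) => fun (α : Nat) => α) zero)))
  ~> vnil (Eq Nat (succ ((fun (e : Nat) => succ e) (elimNat (fun (σ : Nat) => Nat) (succ zero) (fun (μ : Nat) => fun (k : Nat) => succ k) zero))) (succ (elimNat (fun (κ : Nat) => Nat) (succ (succ zero)) (fun (γ : Nat) => fun (δ : Nat) => δ) zero)))
  ~> vnil (Eq Nat (succ (succ (elimNat (fun (e : Nat) => Nat) (succ zero) (fun (σ : Nat) => fun (μ : Nat) => succ μ) zero))) (succ (elimNat (fun (k : Nat) => Nat) (succ (succ zero)) (fun (κ : Nat) => fun (γ : Nat) => γ) zero)))
  ~> vnil (Eq Nat (succ (succ (succ zero))) (succ (elimNat (fun (e : Nat) => Nat) (succ (succ zero)) (fun (σ : Nat) => fun (μ : Nat) => μ) zero)))
  ~> vnil (Eq Nat (succ (succ (succ zero))) (succ (succ (succ zero))))
type:
  Vec (Eq Nat (succ (succ (succ zero))) (succ (succ (succ zero)))) zero


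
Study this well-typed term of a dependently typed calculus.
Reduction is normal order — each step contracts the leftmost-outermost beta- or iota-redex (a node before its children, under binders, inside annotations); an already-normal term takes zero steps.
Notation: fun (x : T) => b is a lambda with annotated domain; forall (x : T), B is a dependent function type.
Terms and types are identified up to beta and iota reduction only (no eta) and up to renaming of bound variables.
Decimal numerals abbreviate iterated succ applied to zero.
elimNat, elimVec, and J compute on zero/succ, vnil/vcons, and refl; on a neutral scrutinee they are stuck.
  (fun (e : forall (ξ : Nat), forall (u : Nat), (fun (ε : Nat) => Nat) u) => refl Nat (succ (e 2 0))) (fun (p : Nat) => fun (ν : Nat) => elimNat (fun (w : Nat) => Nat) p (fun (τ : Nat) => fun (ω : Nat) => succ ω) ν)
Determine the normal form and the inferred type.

reduced normal form:
  refl Nat 3
the term's type:
  Eq Nat 3 3


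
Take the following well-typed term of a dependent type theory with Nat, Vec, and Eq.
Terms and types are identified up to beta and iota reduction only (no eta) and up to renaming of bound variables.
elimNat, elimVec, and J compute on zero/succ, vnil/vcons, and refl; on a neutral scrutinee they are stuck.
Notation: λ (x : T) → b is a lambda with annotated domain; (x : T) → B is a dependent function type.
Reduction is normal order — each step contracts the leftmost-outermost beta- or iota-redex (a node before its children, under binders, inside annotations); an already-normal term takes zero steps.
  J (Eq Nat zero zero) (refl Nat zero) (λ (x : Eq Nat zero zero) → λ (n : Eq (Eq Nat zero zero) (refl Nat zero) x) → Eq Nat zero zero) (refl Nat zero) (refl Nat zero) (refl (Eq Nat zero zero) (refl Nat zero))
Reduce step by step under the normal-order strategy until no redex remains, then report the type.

normal-order reduction sequence:
  J (Eq Nat zero zero) (refl Nat zero) (λ (x : Eq Nat zero zero) → λ (n : Eq (Eq Nat zero zero) (refl Nat zero) x) → Eq Nat zero zero) (refl Nat zero) (refl Nat zero) (refl (Eq Nat zero zero) (refl Nat zero))
  ~> refl Nat zero
inferred type:
  Eq Nat zero zero


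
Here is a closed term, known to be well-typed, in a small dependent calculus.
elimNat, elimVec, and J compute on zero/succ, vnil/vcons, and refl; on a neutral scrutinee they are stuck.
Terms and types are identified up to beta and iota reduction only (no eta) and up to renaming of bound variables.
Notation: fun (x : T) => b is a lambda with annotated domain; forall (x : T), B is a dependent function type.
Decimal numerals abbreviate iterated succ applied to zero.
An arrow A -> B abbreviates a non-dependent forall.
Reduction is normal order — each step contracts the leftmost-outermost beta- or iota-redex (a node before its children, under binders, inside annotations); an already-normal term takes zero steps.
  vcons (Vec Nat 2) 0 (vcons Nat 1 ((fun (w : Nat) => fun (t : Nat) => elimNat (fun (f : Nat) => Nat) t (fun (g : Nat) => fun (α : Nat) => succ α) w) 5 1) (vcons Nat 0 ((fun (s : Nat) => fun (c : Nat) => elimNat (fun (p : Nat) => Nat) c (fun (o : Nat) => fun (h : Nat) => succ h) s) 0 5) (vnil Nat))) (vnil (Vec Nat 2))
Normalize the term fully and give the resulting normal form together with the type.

resulting normal form:
  vcons (Vec Nat 2) 0 (vcons Nat 1 6 (vcons Nat 0 5 (vnil Nat))) (vnil (Vec Nat 2))
the term's type:
  Vec (Vec Nat 2) 1
observation: 21 normal-order steps normalize the term, beginning with a beta-redex.


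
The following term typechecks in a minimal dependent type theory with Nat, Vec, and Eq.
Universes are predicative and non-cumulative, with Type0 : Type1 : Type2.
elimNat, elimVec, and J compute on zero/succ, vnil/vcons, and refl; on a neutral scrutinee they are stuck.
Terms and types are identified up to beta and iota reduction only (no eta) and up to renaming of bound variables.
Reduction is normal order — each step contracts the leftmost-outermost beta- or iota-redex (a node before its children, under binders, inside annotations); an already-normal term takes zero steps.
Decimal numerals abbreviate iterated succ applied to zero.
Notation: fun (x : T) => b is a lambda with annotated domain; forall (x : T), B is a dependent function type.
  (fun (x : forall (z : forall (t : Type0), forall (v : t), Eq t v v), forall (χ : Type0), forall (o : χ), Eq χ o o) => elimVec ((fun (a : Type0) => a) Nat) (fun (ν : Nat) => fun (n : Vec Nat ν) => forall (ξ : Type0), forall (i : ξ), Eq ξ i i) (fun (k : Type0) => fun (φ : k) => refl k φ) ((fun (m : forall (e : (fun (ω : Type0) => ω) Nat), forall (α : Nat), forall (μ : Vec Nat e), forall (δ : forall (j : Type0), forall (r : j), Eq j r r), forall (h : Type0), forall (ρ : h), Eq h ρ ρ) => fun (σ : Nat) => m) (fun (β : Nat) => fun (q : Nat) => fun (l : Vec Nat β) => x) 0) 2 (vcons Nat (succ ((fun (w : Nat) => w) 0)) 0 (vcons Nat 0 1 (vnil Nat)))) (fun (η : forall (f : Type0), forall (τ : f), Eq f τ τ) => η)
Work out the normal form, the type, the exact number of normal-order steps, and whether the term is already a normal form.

normal form:
  fun (x : Type0) => fun (z : x) => refl x z
inferred type:
  forall (x : Type0), forall (z : x), Eq x z z
normal-order step count: 16
already normal: no
first contracted redex: a beta-redex


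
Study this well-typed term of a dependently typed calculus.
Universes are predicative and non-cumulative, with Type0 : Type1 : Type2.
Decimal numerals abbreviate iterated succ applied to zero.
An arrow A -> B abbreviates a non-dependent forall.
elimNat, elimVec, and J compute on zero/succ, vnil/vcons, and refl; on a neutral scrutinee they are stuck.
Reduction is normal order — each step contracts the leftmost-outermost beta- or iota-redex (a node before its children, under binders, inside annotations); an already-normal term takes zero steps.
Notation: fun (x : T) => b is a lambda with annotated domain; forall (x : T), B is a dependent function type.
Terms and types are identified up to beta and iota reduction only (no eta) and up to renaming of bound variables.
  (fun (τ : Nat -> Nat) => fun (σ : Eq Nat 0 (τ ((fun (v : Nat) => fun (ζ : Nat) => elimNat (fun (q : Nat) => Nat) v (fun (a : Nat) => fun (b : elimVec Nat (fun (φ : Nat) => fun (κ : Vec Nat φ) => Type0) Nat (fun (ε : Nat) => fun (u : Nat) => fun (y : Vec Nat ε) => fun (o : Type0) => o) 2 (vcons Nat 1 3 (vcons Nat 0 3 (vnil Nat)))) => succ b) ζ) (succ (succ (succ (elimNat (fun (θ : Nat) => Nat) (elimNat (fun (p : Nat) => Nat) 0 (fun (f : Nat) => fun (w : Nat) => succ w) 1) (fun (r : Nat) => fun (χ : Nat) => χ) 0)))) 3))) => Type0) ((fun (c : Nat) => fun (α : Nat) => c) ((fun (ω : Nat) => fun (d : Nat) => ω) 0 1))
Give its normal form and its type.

normal form:
  fun (τ : Eq Nat 0 0) => Type0
type:
  Eq Nat 0 0 -> Type1


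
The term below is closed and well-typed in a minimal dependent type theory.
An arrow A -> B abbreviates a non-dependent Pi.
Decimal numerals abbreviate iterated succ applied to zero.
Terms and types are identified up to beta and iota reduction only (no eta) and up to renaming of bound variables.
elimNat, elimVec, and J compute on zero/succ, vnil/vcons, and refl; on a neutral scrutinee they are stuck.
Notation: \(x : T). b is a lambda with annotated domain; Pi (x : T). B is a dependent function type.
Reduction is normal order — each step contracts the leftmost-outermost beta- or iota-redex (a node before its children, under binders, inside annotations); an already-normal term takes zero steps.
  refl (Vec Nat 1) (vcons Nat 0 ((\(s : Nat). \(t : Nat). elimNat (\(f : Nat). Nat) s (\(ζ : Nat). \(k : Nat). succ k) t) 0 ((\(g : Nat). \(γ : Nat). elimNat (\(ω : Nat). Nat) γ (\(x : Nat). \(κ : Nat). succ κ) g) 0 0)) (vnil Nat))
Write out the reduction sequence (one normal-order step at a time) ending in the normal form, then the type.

normal-order reduction:
  refl (Vec Nat 1) (vcons Nat 0 ((\(s : Nat). \(t : Nat). elimNat (\(f : Nat). Nat) s (\(ζ : Nat). \(k : Nat). succ k) t) 0 ((\(g : Nat). \(γ : Nat). elimNat (\(ω : Nat). Nat) γ (\(x : Nat). \(κ : Nat). succ κ) g) 0 0)) (vnil Nat))
  ~> refl (Vec Nat 1) (vcons Nat 0 ((\(s : Nat). elimNat (\(t : Nat). Nat) 0 (\(f : Nat). \(ζ : Nat). succ ζ) s) ((\(k : Nat). \(g : Nat). elimNat (\(γ : Nat). Nat) g (\(ω : Nat). \(x : Nat). succ x) k) 0 0)) (vnil Nat))
  ~> refl (Vec Nat 1) (vcons Nat 0 (elimNat (\(s : Nat). Nat) 0 (\(t : Nat). \(f : Nat). succ f) ((\(ζ : Nat). \(k : Nat). elimNat (\(g : Nat). Nat) k (\(γ : Nat). \(ω : Nat). succ ω) ζ) 0 0)) (vnil Nat))
  ~> refl (Vec Nat 1) (vcons Nat 0 (elimNat (\(s : Nat). Nat) 0 (\(t : Nat). \(f : Nat). succ f) ((\(ζ : Nat). elimNat (\(k : Nat). Nat) ζ (\(g : Nat). \(γ : Nat). succ γ) 0) 0)) (vnil Nat))
  ~> refl (Vec Nat 1) (vcons Nat 0 (elimNat (\(s : Nat). Nat) 0 (\(t : Nat). \(f : Nat). succ f) (elimNat (\(ζ : Nat). Nat) 0 (\(k : Nat). \(g : Nat). succ g) 0)) (vnil Nat))
  ~> refl (Vec Nat 1) (vcons Nat 0 (elimNat (\(s : Nat). Nat) 0 (\(t : Nat). \(f : Nat). succ f) 0) (vnil Nat))
  ~> refl (Vec Nat 1) (vcons Nat 0 0 (vnil Nat))
inferred type:
  Eq (Vec Nat 1) (vcons Nat 0 0 (vnil Nat)) (vcons Nat 0 0 (vnil Nat))


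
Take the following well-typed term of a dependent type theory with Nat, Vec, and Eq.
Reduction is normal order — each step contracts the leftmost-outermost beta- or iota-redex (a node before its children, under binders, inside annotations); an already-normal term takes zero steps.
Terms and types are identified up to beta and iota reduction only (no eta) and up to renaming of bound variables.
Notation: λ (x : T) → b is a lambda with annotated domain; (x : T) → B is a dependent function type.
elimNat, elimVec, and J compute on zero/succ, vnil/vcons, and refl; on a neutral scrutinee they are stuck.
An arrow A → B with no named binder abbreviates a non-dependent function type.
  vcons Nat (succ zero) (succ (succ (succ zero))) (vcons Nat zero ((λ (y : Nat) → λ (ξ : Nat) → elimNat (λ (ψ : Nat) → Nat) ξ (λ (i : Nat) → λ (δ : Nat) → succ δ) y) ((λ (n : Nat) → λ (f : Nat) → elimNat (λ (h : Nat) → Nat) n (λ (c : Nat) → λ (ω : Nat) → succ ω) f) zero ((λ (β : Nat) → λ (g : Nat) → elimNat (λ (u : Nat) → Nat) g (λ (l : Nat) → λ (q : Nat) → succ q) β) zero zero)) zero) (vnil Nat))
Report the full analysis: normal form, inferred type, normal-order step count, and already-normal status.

resulting normal form:
  vcons Nat (succ zero) (succ (succ (succ zero))) (vcons Nat zero zero (vnil Nat))
the term's type:
  Vec Nat (succ (succ zero))
steps to reach normal form (normal order): 9
started in normal form: no
first contracted redex: a beta-redex


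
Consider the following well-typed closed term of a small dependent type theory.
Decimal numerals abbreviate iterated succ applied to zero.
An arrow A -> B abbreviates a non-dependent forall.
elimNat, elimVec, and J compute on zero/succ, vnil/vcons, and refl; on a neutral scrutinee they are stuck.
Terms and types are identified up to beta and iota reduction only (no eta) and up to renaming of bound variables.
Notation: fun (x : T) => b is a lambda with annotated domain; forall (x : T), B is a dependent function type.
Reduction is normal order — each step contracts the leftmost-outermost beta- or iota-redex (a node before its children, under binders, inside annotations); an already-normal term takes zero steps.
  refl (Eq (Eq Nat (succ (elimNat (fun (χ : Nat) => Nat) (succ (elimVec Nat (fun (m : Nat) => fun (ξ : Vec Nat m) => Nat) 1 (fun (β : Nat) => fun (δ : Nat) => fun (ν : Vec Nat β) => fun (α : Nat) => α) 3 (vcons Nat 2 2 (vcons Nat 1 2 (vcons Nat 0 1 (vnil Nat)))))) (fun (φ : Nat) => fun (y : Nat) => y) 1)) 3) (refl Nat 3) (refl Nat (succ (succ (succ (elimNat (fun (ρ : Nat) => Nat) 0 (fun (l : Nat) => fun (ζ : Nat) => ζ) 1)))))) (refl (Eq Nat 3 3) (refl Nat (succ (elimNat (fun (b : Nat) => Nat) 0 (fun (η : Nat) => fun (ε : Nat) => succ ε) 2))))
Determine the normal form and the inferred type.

resulting normal form:
  refl (Eq (Eq Nat 3 3) (refl Nat 3) (refl Nat 3)) (refl (Eq Nat 3 3) (refl Nat 3))
inferred type:
  Eq (Eq (Eq Nat 3 3) (refl Nat 3) (refl Nat 3)) (refl (Eq Nat 3 3) (refl Nat 3)) (refl (Eq Nat 3 3) (refl Nat 3))
observation: normalization takes exactly 31 steps under the normal-order strategy.
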